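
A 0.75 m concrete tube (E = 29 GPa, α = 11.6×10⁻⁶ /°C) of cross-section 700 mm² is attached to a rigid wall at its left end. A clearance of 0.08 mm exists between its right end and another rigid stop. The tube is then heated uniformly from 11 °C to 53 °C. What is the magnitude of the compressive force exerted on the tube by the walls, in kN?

P ≈ 7.72 kN

Unrestrained expansion: δ_free = αΔT L = 11.6×10⁻⁶ × 42 × 750 = 0.3654 mm.
This exceeds the 0.08 mm gap, so the wall pushes back. The portion of expansion that must be recovered elastically is δ_free − gap = 0.3654 − 0.08 = 0.2854 mm.
That suppressed elongation corresponds to σ = E·Δ/L = 29×10³ × 0.2854/750 = 11.04 MPa.
Force on the wall = σA = 11.04 × 700 mm² = 7.725 kN.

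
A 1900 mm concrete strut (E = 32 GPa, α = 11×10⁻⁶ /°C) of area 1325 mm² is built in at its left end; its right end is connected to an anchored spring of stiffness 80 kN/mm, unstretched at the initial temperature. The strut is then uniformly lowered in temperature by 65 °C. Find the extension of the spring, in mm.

δ ≈ 0.296 mm

Free thermal contraction: δ_free = αΔT L = 11×10⁻⁶ × 65 × 1900 = 1.359 mm.
With a force P in the spring, the elastic change of the strut is PL/(AE) and that of the spring is P/k; compatibility requires their sum to equal δ_free.
So P = δ_free / [L/(AE) + 1/k] = 1.359 / [ 1900/(1325×32×10³) + 1/(80×10³) ].
P = 1.359 / 5.731×10⁻⁵ = 23700 N.
Spring extension = P/k = 23700/(80×10³) = 0.2963 mm.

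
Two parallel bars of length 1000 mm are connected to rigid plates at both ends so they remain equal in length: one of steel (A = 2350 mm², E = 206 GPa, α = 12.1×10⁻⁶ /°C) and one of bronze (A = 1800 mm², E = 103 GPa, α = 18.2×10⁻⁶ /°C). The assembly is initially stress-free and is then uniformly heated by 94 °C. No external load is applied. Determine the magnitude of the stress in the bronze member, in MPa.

Equilibrium of a rigid end plate with no external load gives equal and opposite internal forces ±P in the two members. Since α_{bronze} > α_{steel}, heating drives the bronze into compression and the steel into tension.
Setting the final lengths equal and cancelling L: (α₁ − α₂)ΔT = P/(A₁E₁) + P/(A₂E₂).
|α₁ − α₂|·ΔT = 6.1×10⁻⁶ × 94 = 0.0005734.
1/(A₁E₁) + 1/(A₂E₂) = 1/(2350×206×10³) + 1/(1800×103×10³) = 7.459×10⁻⁹ N⁻¹.
So P = 0.0005734 / 7.459×10⁻⁹ = 76.87 kN.
σ_{bronze} = P/A₂ = 76870/1800 = 42.71 MPa, compressive.

σ ≈ 42.7 MPa (compressive)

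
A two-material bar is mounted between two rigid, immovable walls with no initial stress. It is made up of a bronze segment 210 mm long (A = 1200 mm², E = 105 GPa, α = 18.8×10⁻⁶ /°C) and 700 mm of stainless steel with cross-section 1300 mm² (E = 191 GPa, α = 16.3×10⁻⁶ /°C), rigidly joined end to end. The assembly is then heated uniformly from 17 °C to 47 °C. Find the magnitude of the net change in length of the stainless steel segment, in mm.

|ΔL| ≈ 0.0527 mm

Free thermal expansion of the whole bar: Σ αᵢΔT Lᵢ = 18.8×10⁻⁶×30×210 + 16.3×10⁻⁶×30×700 = 0.4607 mm.
The walls prevent any net length change, so an axial force P (same in every segment) develops. Compatibility: P · Σ Lᵢ/(AᵢEᵢ) = δ_free.
The series flexibility is Σ Lᵢ/(AᵢEᵢ) = 210/(1200×105×10³) + 700/(1300×191×10³) = 4.486×10⁻⁶ mm/N.
So P = 0.4607 / 4.486×10⁻⁶ = 102.7 kN, compressive.
For the stainless steel segment, free thermal change = 16.3×10⁻⁶×30×700 = 0.3423 mm and elastic change from P = 102700×700/(1300×191×10³) = 0.2896 mm; these oppose, so the net change is 0.0527 mm (segment lengthens).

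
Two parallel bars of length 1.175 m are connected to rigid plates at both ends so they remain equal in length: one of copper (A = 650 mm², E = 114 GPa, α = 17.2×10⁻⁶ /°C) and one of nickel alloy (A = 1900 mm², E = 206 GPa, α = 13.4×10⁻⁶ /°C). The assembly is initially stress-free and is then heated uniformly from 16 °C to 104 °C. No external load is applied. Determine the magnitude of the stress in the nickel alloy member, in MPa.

Both members must finish at the same length. With the larger α, the copper tends to over-expand; the plates restrain it, putting the copper in compression and the nickel alloy in tension. With no external load the two internal forces are equal and opposite, magnitude P.
Compatibility of the two members (thermal + elastic change equal): (α₁ − α₂)ΔT = P·[1/(A₁E₁) + 1/(A₂E₂)].
|α₁ − α₂|·ΔT = 3.8×10⁻⁶ × 88 = 0.0003344.
1/(A₁E₁) + 1/(A₂E₂) = 1/(650×114×10³) + 1/(1900×206×10³) = 1.605×10⁻⁸ N⁻¹.
So P = 0.0003344 / 1.605×10⁻⁸ = 20.83 kN.
σ_{nickel alloy} = P/A₂ = 20830/1900 = 10.97 MPa, tensile.

σ ≈ 11 MPa (tensile)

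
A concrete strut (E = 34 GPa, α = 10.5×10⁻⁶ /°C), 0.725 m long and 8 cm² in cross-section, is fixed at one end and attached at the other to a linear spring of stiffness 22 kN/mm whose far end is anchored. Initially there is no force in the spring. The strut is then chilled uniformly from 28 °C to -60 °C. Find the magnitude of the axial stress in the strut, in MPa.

σ ≈ 11.6 MPa (tensile)

If the spring were absent the strut would shorten by αΔT L = 10.5×10⁻⁶ × 88 × 725 = 0.6699 mm.
With a force P in the spring, the elastic change of the strut is PL/(AE) and that of the spring is P/k; compatibility requires their sum to equal δ_free.
P [ L/(AE) + 1/k ] = δ_free → P [ 725/(800×34×10³) + 1/(22×10³) ] = 0.6699.
P = 0.6699 / 7.211×10⁻⁵ = 9290 N.
σ = P/A = 9290/800 = 11.61 MPa.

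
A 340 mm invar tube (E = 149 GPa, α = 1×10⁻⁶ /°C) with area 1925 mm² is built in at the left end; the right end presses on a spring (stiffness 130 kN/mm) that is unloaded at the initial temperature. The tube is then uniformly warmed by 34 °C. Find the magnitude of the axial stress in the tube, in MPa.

σ ≈ 0.676 MPa (compressive)

The unrestrained thermal change is αΔT L = 1×10⁻⁶ × 34 × 340 = 0.01156 mm.
With a force P in the spring, the elastic change of the tube is PL/(AE) and that of the spring is P/k; compatibility requires their sum to equal δ_free.
So P = δ_free / [L/(AE) + 1/k] = 0.01156 / [ 340/(1925×149×10³) + 1/(130×10³) ].
P = 0.01156 / 8.878×10⁻⁶ = 1302 N.
σ = P/A = 1302/1925 = 0.6764 MPa.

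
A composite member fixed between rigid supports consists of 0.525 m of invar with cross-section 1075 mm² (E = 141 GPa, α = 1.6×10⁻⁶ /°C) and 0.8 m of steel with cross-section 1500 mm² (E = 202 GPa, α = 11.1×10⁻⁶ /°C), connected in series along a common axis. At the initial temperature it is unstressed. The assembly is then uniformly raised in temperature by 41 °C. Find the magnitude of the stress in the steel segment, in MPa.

Free thermal expansion of the whole bar: Σ αᵢΔT Lᵢ = 1.6×10⁻⁶×41×525 + 11.1×10⁻⁶×41×800 = 0.3985 mm.
The rigid supports impose zero overall length change; the single axial force P common to all segments must satisfy P Σ Lᵢ/(AᵢEᵢ) = δ_free.
Σ Lᵢ/(AᵢEᵢ) = 525/(1075×141×10³) + 800/(1500×202×10³) = 6.104×10⁻⁶ mm/N.
Hence P = δ_free / Σ(L/AE) = 0.3985/6.104×10⁻⁶ = 65.29 kN (compressive).
σ_{steel} = P / A = 65290 / 1500 = 43.53 MPa.

σ ≈ 43.5 MPa (compressive)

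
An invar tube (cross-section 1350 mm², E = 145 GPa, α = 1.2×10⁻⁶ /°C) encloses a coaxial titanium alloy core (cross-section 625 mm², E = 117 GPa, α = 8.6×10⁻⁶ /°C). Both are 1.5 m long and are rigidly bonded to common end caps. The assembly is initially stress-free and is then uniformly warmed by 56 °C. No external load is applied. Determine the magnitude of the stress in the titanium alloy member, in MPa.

σ ≈ 35.3 MPa (compressive)

Equilibrium of a rigid end plate with no external load gives equal and opposite internal forces ±P in the two members. Since α_{titanium alloy} > α_{invar}, heating drives the titanium alloy into compression and the invar into tension.
Setting the final lengths equal and cancelling L: (α₁ − α₂)ΔT = P/(A₁E₁) + P/(A₂E₂).
|α₁ − α₂|·ΔT = 7.4×10⁻⁶ × 56 = 0.0004144.
1/(A₁E₁) + 1/(A₂E₂) = 1/(1350×145×10³) + 1/(625×117×10³) = 1.878×10⁻⁸ N⁻¹.
P = 0.0004144 / 1.878×10⁻⁸ = 22060 N = 22.06 kN.
σ_{titanium alloy} = P/A₂ = 22060/625 = 35.3 MPa, compressive.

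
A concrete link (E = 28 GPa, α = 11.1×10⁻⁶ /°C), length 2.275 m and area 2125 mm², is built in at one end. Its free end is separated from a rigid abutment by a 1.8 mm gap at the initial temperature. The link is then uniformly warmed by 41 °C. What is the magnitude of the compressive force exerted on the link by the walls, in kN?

If the wall were absent the link would grow by αΔT L = 11.1×10⁻⁶ × 41 × 2275 = 1.035 mm.
Since δ_free = 1.04 mm is less than the 1.8 mm gap, the link never touches the wall. No axial force develops.

P ≈ 0 kN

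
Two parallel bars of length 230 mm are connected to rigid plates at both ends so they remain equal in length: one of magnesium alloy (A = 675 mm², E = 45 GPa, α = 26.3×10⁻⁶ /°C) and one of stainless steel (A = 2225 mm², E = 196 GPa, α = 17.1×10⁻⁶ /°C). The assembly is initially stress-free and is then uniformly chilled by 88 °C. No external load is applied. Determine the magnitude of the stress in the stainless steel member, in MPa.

σ ≈ 10.3 MPa (compressive)

The magnesium alloy has the larger α, so on cooling it would change length more than the stainless steel if both were free. The rigid plates force a common final length, so the magnesium alloy is put into tension and the stainless steel into compression, with equal and opposite forces P (no external load).
Compatibility of the two members (thermal + elastic change equal): (α₁ − α₂)ΔT = P·[1/(A₁E₁) + 1/(A₂E₂)].
|α₁ − α₂|·ΔT = 9.2×10⁻⁶ × 88 = 0.0008096.
1/(A₁E₁) + 1/(A₂E₂) = 1/(675×45×10³) + 1/(2225×196×10³) = 3.521×10⁻⁸ N⁻¹.
P = 0.0008096 / 3.521×10⁻⁸ = 22990 N = 22.99 kN.
σ_{stainless steel} = P/A₂ = 22990/2225 = 10.33 MPa, compressive.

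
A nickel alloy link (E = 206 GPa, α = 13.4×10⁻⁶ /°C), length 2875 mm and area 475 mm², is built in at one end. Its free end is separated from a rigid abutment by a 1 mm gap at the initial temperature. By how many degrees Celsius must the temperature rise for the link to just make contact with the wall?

Contact occurs when the free expansion equals the gap: αΔT L = 1 mm.
So ΔT = g/(αL) = 1/(13.4×10⁻⁶ × 2875) = 25.96 °C.

ΔT ≈ 26 °C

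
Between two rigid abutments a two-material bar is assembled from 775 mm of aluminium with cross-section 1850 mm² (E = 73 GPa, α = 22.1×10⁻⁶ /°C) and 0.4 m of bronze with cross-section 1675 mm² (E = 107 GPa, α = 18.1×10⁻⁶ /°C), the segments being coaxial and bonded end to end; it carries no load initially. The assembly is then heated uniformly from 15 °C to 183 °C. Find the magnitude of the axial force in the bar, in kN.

Free thermal expansion of the whole bar: Σ αᵢΔT Lᵢ = 22.1×10⁻⁶×168×775 + 18.1×10⁻⁶×168×400 = 4.094 mm.
Since the ends are fixed, an axial force P builds up, equal in every segment, with P · Σ Lᵢ/(AᵢEᵢ) = δ_free.
The series flexibility is Σ Lᵢ/(AᵢEᵢ) = 775/(1850×73×10³) + 400/(1675×107×10³) = 7.97×10⁻⁶ mm/N.
So P = 4.094 / 7.97×10⁻⁶ = 513.6 kN, compressive.

P ≈ 514 kN (compressive)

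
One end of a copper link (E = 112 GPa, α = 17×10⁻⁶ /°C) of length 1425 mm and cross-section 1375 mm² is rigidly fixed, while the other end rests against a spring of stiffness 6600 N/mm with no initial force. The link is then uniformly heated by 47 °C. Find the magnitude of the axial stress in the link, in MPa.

Free thermal expansion: δ_free = αΔT L = 17×10⁻⁶ × 47 × 1425 = 1.139 mm.
Let P be the compressive force at the spring. The link shortens elastically by PL/(AE) and the spring compresses by P/k; together these equal δ_free.
P [ L/(AE) + 1/k ] = δ_free → P [ 1425/(1375×112×10³) + 1/(6600) ] = 1.139.
P = 1.139 / 0.0001608 = 7082 N.
σ = P/A = 7082/1375 = 5.151 MPa.

σ ≈ 5.15 MPa (compressive)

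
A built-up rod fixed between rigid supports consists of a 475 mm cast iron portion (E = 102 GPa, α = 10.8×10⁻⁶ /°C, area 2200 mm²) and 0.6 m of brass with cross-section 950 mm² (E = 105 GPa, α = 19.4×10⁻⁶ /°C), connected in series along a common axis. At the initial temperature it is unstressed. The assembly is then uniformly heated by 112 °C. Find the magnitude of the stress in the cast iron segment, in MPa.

Free thermal expansion of the whole bar: Σ αᵢΔT Lᵢ = 10.8×10⁻⁶×112×475 + 19.4×10⁻⁶×112×600 = 1.878 mm.
The rigid supports impose zero overall length change; the single axial force P common to all segments must satisfy P Σ Lᵢ/(AᵢEᵢ) = δ_free.
The series flexibility is Σ Lᵢ/(AᵢEᵢ) = 475/(2200×102×10³) + 600/(950×105×10³) = 8.132×10⁻⁶ mm/N.
Hence P = δ_free / Σ(L/AE) = 1.878/8.132×10⁻⁶ = 231 kN (compressive).
σ_{cast iron} = P / A = 231000 / 2200 = 105 MPa.

σ ≈ 105 MPa (compressive)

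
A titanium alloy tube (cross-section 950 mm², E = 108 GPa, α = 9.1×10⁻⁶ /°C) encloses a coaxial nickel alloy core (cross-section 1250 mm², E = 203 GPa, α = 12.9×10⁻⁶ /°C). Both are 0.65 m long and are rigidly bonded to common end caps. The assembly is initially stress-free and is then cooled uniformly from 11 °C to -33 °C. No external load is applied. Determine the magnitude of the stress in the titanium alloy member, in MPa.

σ ≈ 12.9 MPa (compressive)

Equilibrium of a rigid end plate with no external load gives equal and opposite internal forces ±P in the two members. Since α_{nickel alloy} > α_{titanium alloy}, cooling drives the nickel alloy into tension and the titanium alloy into compression.
Equating the net (thermal + elastic) strains gives |α₁ − α₂|·ΔT = P·[1/(A₁E₁) + 1/(A₂E₂)].
|α₁ − α₂|·ΔT = 3.8×10⁻⁶ × 44 = 0.0001672.
1/(A₁E₁) + 1/(A₂E₂) = 1/(950×108×10³) + 1/(1250×203×10³) = 1.369×10⁻⁸ N⁻¹.
So P = 0.0001672 / 1.369×10⁻⁸ = 12.22 kN.
σ_{titanium alloy} = P/A₁ = 12220/950 = 12.86 MPa, compressive.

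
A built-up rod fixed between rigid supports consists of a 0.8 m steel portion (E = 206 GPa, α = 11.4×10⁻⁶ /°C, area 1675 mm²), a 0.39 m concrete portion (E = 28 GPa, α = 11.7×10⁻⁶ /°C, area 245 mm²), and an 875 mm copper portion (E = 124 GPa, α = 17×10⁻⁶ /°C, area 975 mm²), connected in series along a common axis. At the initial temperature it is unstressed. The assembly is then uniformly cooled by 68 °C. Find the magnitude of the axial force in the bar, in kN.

Free thermal contraction of the whole bar: Σ αᵢΔT Lᵢ = 11.4×10⁻⁶×68×800 + 11.7×10⁻⁶×68×390 + 17×10⁻⁶×68×875 = 1.942 mm.
The walls prevent any net length change, so an axial force P (same in every segment) develops. Compatibility: P · Σ Lᵢ/(AᵢEᵢ) = δ_free.
Σ Lᵢ/(AᵢEᵢ) = 800/(1675×206×10³) + 390/(245×28×10³) + 875/(975×124×10³) = 6.641×10⁻⁵ mm/N.
Hence P = δ_free / Σ(L/AE) = 1.942/6.641×10⁻⁵ = 29.24 kN (tensile).

P ≈ 29.2 kN (tensile)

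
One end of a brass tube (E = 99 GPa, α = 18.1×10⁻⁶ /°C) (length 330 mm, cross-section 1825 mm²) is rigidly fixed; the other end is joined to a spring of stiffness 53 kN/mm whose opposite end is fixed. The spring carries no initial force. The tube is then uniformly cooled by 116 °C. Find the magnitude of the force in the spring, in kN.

P ≈ 33.5 kN

The unrestrained thermal change is αΔT L = 18.1×10⁻⁶ × 116 × 330 = 0.6929 mm.
With a force P in the spring, the elastic change of the tube is PL/(AE) and that of the spring is P/k; compatibility requires their sum to equal δ_free.
P [ L/(AE) + 1/k ] = δ_free → P [ 330/(1825×99×10³) + 1/(53×10³) ] = 0.6929.
P = 0.6929 / 2.069×10⁻⁵ = 33480 N.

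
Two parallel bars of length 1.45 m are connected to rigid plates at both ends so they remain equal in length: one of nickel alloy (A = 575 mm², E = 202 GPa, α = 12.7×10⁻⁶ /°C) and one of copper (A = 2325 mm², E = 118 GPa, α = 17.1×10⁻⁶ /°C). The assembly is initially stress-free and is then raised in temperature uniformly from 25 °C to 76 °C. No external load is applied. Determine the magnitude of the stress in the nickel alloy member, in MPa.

Both members must finish at the same length. With the larger α, the copper tends to over-expand; the plates restrain it, putting the copper in compression and the nickel alloy in tension. With no external load the two internal forces are equal and opposite, magnitude P.
Setting the final lengths equal and cancelling L: (α₁ − α₂)ΔT = P/(A₁E₁) + P/(A₂E₂).
|α₁ − α₂|·ΔT = 4.4×10⁻⁶ × 51 = 0.0002244.
1/(A₁E₁) + 1/(A₂E₂) = 1/(575×202×10³) + 1/(2325×118×10³) = 1.225×10⁻⁸ N⁻¹.
P = 0.0002244 / 1.225×10⁻⁸ = 18310 N = 18.31 kN.
σ_{nickel alloy} = P/A₁ = 18310/575 = 31.85 MPa, tensile.

σ ≈ 31.8 MPa (tensile)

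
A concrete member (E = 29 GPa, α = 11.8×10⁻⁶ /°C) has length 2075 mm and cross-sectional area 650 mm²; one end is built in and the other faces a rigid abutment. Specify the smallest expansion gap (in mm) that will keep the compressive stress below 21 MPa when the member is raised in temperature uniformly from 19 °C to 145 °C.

Free expansion if unrestrained: δ_free = αΔT L = 11.8×10⁻⁶ × 126 × 2075 = 3.085 mm.
A stress of 21 MPa corresponds to the wall pushing the member back by σL/E = 21×2075/(29×10³) = 1.503 mm.
So the gap has to take up the difference, g_min = δ_free − σL/E = 3.085 − 1.503 = 1.583 mm.

g ≈ 1.58 mm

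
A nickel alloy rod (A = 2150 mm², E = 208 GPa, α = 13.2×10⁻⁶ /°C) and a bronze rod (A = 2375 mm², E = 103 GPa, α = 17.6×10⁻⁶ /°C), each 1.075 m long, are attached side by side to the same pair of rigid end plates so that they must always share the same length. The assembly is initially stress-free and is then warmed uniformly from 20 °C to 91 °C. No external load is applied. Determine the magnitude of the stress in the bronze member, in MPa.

σ ≈ 20.8 MPa (compressive)

Both members must finish at the same length. With the larger α, the bronze tends to over-expand; the plates restrain it, putting the bronze in compression and the nickel alloy in tension. With no external load the two internal forces are equal and opposite, magnitude P.
Compatibility of the two members (thermal + elastic change equal): (α₁ − α₂)ΔT = P·[1/(A₁E₁) + 1/(A₂E₂)].
|α₁ − α₂|·ΔT = 4.4×10⁻⁶ × 71 = 0.0003124.
1/(A₁E₁) + 1/(A₂E₂) = 1/(2150×208×10³) + 1/(2375×103×10³) = 6.324×10⁻⁹ N⁻¹.
P = 0.0003124 / 6.324×10⁻⁹ = 49400 N = 49.4 kN.
σ_{bronze} = P/A₂ = 49400/2375 = 20.8 MPa, compressive.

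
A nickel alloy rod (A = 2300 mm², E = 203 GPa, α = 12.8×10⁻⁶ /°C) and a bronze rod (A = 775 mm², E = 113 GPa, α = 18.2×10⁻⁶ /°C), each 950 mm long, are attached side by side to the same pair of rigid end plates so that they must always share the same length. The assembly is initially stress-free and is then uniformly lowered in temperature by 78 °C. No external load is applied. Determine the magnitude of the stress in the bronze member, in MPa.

σ ≈ 40.1 MPa (tensile)

Equilibrium of a rigid end plate with no external load gives equal and opposite internal forces ±P in the two members. Since α_{bronze} > α_{nickel alloy}, cooling drives the bronze into tension and the nickel alloy into compression.
Equating the net (thermal + elastic) strains gives |α₁ − α₂|·ΔT = P·[1/(A₁E₁) + 1/(A₂E₂)].
|α₁ − α₂|·ΔT = 5.4×10⁻⁶ × 78 = 0.0004212.
1/(A₁E₁) + 1/(A₂E₂) = 1/(2300×203×10³) + 1/(775×113×10³) = 1.356×10⁻⁸ N⁻¹.
P = 0.0004212 / 1.356×10⁻⁸ = 31060 N = 31.06 kN.
σ_{bronze} = P/A₂ = 31060/775 = 40.08 MPa, tensile.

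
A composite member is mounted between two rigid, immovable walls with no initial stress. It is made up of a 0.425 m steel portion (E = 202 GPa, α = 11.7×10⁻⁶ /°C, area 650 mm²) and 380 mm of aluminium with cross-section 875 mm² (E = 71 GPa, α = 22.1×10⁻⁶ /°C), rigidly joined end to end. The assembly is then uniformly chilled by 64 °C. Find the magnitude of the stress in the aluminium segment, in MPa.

With the walls removed the bar would change length by δ_free = Σ αᵢΔT Lᵢ = 11.7×10⁻⁶×64×425 + 22.1×10⁻⁶×64×380 = 0.8557 mm.
Since the ends are fixed, an axial force P builds up, equal in every segment, with P · Σ Lᵢ/(AᵢEᵢ) = δ_free.
The series flexibility is Σ Lᵢ/(AᵢEᵢ) = 425/(650×202×10³) + 380/(875×71×10³) = 9.354×10⁻⁶ mm/N.
Hence P = δ_free / Σ(L/AE) = 0.8557/9.354×10⁻⁶ = 91.49 kN (tensile).
σ_{aluminium} = P / A = 91490 / 875 = 104.6 MPa.

σ ≈ 105 MPa (tensile)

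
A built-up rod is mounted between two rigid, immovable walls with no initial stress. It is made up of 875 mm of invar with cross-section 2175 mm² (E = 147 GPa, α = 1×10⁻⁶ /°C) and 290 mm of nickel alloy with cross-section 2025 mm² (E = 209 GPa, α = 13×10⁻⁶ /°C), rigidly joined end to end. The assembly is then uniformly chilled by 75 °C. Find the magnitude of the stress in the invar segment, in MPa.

Free thermal contraction of the whole bar: Σ αᵢΔT Lᵢ = 1×10⁻⁶×75×875 + 13×10⁻⁶×75×290 = 0.3484 mm.
Since the ends are fixed, an axial force P builds up, equal in every segment, with P · Σ Lᵢ/(AᵢEᵢ) = δ_free.
Σ Lᵢ/(AᵢEᵢ) = 875/(2175×147×10³) + 290/(2025×209×10³) = 3.422×10⁻⁶ mm/N.
So P = 0.3484 / 3.422×10⁻⁶ = 101.8 kN, tensile.
σ_{invar} = P / A = 101800 / 2175 = 46.81 MPa.

σ ≈ 46.8 MPa (tensile)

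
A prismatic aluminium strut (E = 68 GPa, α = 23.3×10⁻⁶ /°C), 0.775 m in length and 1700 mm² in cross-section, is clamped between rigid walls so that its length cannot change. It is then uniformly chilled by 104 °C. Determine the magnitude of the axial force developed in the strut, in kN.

P ≈ 280 kN (tensile)

Full restraint means ε = 0, so the stress is σ = EαΔT = 68×10³ × 23.3×10⁻⁶ × 104 = 164.8 MPa.
P = AEαΔT = 1700 × 68×10³ × 23.3×10⁻⁶ × 104 = 280.1 kN (tensile).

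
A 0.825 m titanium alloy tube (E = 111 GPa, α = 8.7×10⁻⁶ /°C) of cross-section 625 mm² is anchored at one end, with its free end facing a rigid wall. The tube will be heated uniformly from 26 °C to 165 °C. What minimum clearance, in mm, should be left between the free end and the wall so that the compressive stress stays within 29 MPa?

g ≈ 0.782 mm

Free expansion if unrestrained: δ_free = αΔT L = 8.7×10⁻⁶ × 139 × 825 = 0.9977 mm.
At the allowable stress the elastic shortening the wall may impose is σL/E = 29 × 825 / (111×10³) = 0.2155 mm.
So the gap has to take up the difference, g_min = δ_free − σL/E = 0.9977 − 0.2155 = 0.7821 mm.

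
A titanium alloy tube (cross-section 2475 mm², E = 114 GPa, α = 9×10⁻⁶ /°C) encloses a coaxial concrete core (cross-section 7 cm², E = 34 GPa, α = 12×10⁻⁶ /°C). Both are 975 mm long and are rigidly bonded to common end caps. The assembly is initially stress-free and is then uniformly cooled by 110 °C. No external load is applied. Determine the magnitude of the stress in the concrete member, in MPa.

Both members must finish at the same length. With the larger α, the concrete tends to over-contract; the plates restrain it, putting the concrete in tension and the titanium alloy in compression. With no external load the two internal forces are equal and opposite, magnitude P.
Compatibility of the two members (thermal + elastic change equal): (α₁ − α₂)ΔT = P·[1/(A₁E₁) + 1/(A₂E₂)].
|α₁ − α₂|·ΔT = 3×10⁻⁶ × 110 = 0.00033.
1/(A₁E₁) + 1/(A₂E₂) = 1/(2475×114×10³) + 1/(700×34×10³) = 4.556×10⁻⁸ N⁻¹.
So P = 0.00033 / 4.556×10⁻⁸ = 7.243 kN.
σ_{concrete} = P/A₂ = 7243/700 = 10.35 MPa, tensile.

σ ≈ 10.3 MPa (tensile)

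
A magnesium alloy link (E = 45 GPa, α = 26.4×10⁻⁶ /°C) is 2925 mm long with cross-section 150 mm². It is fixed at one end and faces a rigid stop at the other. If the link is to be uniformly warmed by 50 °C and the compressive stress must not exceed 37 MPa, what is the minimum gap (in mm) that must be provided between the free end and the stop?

g ≈ 1.46 mm

Free expansion if unrestrained: δ_free = αΔT L = 26.4×10⁻⁶ × 50 × 2925 = 3.861 mm.
A stress of 37 MPa corresponds to the wall pushing the link back by σL/E = 37×2925/(45×10³) = 2.405 mm.
So the gap has to take up the difference, g_min = δ_free − σL/E = 3.861 − 2.405 = 1.456 mm.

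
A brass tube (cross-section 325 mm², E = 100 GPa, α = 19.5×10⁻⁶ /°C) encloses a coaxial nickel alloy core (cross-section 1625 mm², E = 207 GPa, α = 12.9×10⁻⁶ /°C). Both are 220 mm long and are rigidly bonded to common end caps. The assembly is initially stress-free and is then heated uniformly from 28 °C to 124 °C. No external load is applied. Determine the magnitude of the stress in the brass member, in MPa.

The brass has the larger α, so on heating it would change length more than the nickel alloy if both were free. The rigid plates force a common final length, so the brass is put into compression and the nickel alloy into tension, with equal and opposite forces P (no external load).
Equating the net (thermal + elastic) strains gives |α₁ − α₂|·ΔT = P·[1/(A₁E₁) + 1/(A₂E₂)].
|α₁ − α₂|·ΔT = 6.6×10⁻⁶ × 96 = 0.0006336.
1/(A₁E₁) + 1/(A₂E₂) = 1/(325×100×10³) + 1/(1625×207×10³) = 3.374×10⁻⁸ N⁻¹.
P = 0.0006336 / 3.374×10⁻⁸ = 18780 N = 18.78 kN.
σ_{brass} = P/A₁ = 18780/325 = 57.78 MPa, compressive.

σ ≈ 57.8 MPa (compressive)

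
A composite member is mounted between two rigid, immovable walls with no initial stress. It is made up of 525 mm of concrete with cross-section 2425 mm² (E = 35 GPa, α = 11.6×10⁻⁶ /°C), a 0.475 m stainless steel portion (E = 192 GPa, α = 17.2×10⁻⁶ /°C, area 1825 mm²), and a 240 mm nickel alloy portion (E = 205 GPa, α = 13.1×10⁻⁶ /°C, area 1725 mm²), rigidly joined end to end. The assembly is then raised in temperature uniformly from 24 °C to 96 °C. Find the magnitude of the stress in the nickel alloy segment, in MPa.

If the supports were absent, the total length change would be Σ αᵢΔT Lᵢ = 11.6×10⁻⁶×72×525 + 17.2×10⁻⁶×72×475 + 13.1×10⁻⁶×72×240 = 1.253 mm.
Since the ends are fixed, an axial force P builds up, equal in every segment, with P · Σ Lᵢ/(AᵢEᵢ) = δ_free.
The series flexibility is Σ Lᵢ/(AᵢEᵢ) = 525/(2425×35×10³) + 475/(1825×192×10³) + 240/(1725×205×10³) = 8.22×10⁻⁶ mm/N.
P = 1.253 / 8.22×10⁻⁶ = 152400 N = 152.4 kN, compressive.
σ_{nickel alloy} = P / A = 152400 / 1725 = 88.37 MPa.

σ ≈ 88.4 MPa (compressive)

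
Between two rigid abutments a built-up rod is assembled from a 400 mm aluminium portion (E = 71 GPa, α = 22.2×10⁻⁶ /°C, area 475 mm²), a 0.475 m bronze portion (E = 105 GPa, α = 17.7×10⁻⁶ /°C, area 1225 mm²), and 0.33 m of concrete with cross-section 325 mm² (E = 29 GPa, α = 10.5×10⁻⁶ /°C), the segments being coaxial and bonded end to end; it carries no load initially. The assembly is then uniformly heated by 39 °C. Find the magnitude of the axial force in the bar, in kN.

P ≈ 16 kN (compressive)

Free thermal expansion of the whole bar: Σ αᵢΔT Lᵢ = 22.2×10⁻⁶×39×400 + 17.7×10⁻⁶×39×475 + 10.5×10⁻⁶×39×330 = 0.8093 mm.
The walls prevent any net length change, so an axial force P (same in every segment) develops. Compatibility: P · Σ Lᵢ/(AᵢEᵢ) = δ_free.
Σ Lᵢ/(AᵢEᵢ) = 400/(475×71×10³) + 475/(1225×105×10³) + 330/(325×29×10³) = 5.057×10⁻⁵ mm/N.
So P = 0.8093 / 5.057×10⁻⁵ = 16.01 kN, compressive.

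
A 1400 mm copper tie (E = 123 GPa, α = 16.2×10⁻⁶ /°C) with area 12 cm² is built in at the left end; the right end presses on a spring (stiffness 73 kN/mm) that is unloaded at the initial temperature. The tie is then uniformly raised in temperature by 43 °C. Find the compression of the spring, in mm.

δ ≈ 0.576 mm

If the spring were absent the tie would lengthen by αΔT L = 16.2×10⁻⁶ × 43 × 1400 = 0.9752 mm.
Let P be the compressive force at the spring. The tie shortens elastically by PL/(AE) and the spring compresses by P/k; together these equal δ_free.
So P = δ_free / [L/(AE) + 1/k] = 0.9752 / [ 1400/(1200×123×10³) + 1/(73×10³) ].
P = 0.9752 / 2.318×10⁻⁵ = 42070 N.
Spring compression = P/k = 42070/(73×10³) = 0.5762 mm.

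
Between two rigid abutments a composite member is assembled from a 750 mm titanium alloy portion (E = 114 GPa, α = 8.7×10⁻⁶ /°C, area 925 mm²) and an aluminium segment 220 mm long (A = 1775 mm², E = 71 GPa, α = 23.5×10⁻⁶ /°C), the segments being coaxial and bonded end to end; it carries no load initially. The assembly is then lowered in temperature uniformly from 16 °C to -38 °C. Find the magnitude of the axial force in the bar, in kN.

If the supports were absent, the total length change would be Σ αᵢΔT Lᵢ = 8.7×10⁻⁶×54×750 + 23.5×10⁻⁶×54×220 = 0.6315 mm.
The walls prevent any net length change, so an axial force P (same in every segment) develops. Compatibility: P · Σ Lᵢ/(AᵢEᵢ) = δ_free.
Σ Lᵢ/(AᵢEᵢ) = 750/(925×114×10³) + 220/(1775×71×10³) = 8.858×10⁻⁶ mm/N.
P = 0.6315 / 8.858×10⁻⁶ = 71290 N = 71.29 kN, tensile.

P ≈ 71.3 kN (tensile)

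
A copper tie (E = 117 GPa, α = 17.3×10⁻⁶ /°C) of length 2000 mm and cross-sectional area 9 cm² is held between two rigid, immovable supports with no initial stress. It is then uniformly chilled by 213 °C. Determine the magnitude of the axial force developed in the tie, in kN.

The ends cannot move, so σ = EαΔT = 117×10³ × 17.3×10⁻⁶ × 213 = 431.1 MPa.
Then P = σA = 431.1 × 900 mm² = 388 kN, tensile.

P ≈ 388 kN (tensile)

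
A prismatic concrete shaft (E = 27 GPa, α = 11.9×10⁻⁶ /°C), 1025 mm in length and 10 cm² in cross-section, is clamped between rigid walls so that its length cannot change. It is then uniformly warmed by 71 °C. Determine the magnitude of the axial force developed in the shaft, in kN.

With zero net strain, σ = E·αΔT = 27 GPa × 11.9×10⁻⁶ × 71 = 22.81 MPa.
P = AEαΔT = 1000 × 27×10³ × 11.9×10⁻⁶ × 71 = 22.81 kN (compressive).

P ≈ 22.8 kN (compressive)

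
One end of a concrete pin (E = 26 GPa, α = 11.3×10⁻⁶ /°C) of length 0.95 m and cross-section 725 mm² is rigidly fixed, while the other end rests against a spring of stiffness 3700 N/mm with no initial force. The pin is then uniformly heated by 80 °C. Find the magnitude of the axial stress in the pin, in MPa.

σ ≈ 3.69 MPa (compressive)

The unrestrained thermal change is αΔT L = 11.3×10⁻⁶ × 80 × 950 = 0.8588 mm.
With a force P in the spring, the elastic change of the pin is PL/(AE) and that of the spring is P/k; compatibility requires their sum to equal δ_free.
P [ L/(AE) + 1/k ] = δ_free → P [ 950/(725×26×10³) + 1/(3700) ] = 0.8588.
P = 0.8588 / 0.0003207 = 2678 N.
σ = P/A = 2678/725 = 3.694 MPa.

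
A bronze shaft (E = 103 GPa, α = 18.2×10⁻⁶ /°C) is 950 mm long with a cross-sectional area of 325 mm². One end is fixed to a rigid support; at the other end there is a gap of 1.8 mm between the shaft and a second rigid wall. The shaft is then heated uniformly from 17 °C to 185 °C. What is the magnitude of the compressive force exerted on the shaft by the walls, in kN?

P ≈ 38.9 kN

Free thermal elongation = αΔT L = 18.2×10⁻⁶ × 168 × 950 = 2.905 mm.
The gap closes (δ_free > 1.8 mm) and the wall then resists a further 2.905 − 1.8 = 1.105 mm of expansion.
Compatibility: PL/(AE) = 1.105 mm, so σ = P/A = E × (1.105/950) = 119.8 MPa.
P = σA = 119.8 × 325 = 38.93 kN.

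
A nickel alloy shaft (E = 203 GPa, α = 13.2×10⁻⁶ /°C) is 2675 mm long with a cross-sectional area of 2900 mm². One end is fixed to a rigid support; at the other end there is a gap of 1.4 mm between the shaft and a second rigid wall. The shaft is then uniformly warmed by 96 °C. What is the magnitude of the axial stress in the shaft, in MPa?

σ ≈ 151 MPa (compressive)

Free thermal elongation = αΔT L = 13.2×10⁻⁶ × 96 × 2675 = 3.39 mm.
This exceeds the 1.4 mm gap, so the wall pushes back. The portion of expansion that must be recovered elastically is δ_free − gap = 3.39 − 1.4 = 1.99 mm.
Compatibility: PL/(AE) = 1.99 mm, so σ = P/A = E × (1.99/2675) = 151 MPa.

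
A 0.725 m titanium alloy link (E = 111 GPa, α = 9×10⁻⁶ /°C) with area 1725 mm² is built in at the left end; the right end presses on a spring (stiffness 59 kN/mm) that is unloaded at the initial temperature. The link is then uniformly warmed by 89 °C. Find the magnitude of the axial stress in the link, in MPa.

σ ≈ 16.2 MPa (compressive)

If the spring were absent the link would lengthen by αΔT L = 9×10⁻⁶ × 89 × 725 = 0.5807 mm.
With a force P in the spring, the elastic change of the link is PL/(AE) and that of the spring is P/k; compatibility requires their sum to equal δ_free.
So P = δ_free / [L/(AE) + 1/k] = 0.5807 / [ 725/(1725×111×10³) + 1/(59×10³) ].
P = 0.5807 / 2.074×10⁻⁵ = 28010 N.
σ = P/A = 28010/1725 = 16.24 MPa.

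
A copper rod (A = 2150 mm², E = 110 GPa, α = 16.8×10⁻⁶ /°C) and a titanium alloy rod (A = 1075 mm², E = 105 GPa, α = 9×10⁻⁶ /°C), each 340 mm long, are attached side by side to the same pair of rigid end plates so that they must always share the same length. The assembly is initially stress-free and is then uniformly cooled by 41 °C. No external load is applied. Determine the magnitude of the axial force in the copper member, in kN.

The copper has the larger α, so on cooling it would change length more than the titanium alloy if both were free. The rigid plates force a common final length, so the copper is put into tension and the titanium alloy into compression, with equal and opposite forces P (no external load).
Setting the final lengths equal and cancelling L: (α₁ − α₂)ΔT = P/(A₁E₁) + P/(A₂E₂).
|α₁ − α₂|·ΔT = 7.8×10⁻⁶ × 41 = 0.0003198.
1/(A₁E₁) + 1/(A₂E₂) = 1/(2150×110×10³) + 1/(1075×105×10³) = 1.309×10⁻⁸ N⁻¹.
So P = 0.0003198 / 1.309×10⁻⁸ = 24.44 kN.

P ≈ 24.4 kN (tensile in the copper)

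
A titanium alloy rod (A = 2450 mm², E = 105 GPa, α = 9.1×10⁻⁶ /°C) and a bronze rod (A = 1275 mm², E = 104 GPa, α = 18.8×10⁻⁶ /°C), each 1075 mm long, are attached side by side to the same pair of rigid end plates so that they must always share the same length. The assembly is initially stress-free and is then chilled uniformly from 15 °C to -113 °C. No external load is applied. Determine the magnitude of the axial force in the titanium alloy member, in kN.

Equilibrium of a rigid end plate with no external load gives equal and opposite internal forces ±P in the two members. Since α_{bronze} > α_{titanium alloy}, cooling drives the bronze into tension and the titanium alloy into compression.
Equating the net (thermal + elastic) strains gives |α₁ − α₂|·ΔT = P·[1/(A₁E₁) + 1/(A₂E₂)].
|α₁ − α₂|·ΔT = 9.7×10⁻⁶ × 128 = 0.001242.
1/(A₁E₁) + 1/(A₂E₂) = 1/(2450×105×10³) + 1/(1275×104×10³) = 1.143×10⁻⁸ N⁻¹.
P = 0.001242 / 1.143×10⁻⁸ = 108600 N = 108.6 kN.

P ≈ 109 kN (compressive in the titanium alloy)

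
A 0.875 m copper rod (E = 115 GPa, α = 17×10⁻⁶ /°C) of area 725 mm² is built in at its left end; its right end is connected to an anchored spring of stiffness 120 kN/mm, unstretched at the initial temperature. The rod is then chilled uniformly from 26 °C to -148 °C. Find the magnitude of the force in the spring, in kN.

P ≈ 137 kN

Free thermal contraction: δ_free = αΔT L = 17×10⁻⁶ × 174 × 875 = 2.588 mm.
Let P be the tensile force in the spring. The rod extends elastically by PL/(AE) and the spring stretches by P/k; together these equal δ_free.
P [ L/(AE) + 1/k ] = δ_free → P [ 875/(725×115×10³) + 1/(120×10³) ] = 2.588.
P = 2.588 / 1.883×10⁻⁵ = 137500 N.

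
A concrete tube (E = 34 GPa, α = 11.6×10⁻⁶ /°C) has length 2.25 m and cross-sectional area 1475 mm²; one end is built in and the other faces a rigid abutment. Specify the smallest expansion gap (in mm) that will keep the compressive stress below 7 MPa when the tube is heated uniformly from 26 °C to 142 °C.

g ≈ 2.56 mm

With no wall the tube would lengthen by αΔT L = 11.6×10⁻⁶ × 116 × 2250 = 3.028 mm.
At the allowable stress the elastic shortening the wall may impose is σL/E = 7 × 2250 / (34×10³) = 0.4632 mm.
So the gap has to take up the difference, g_min = δ_free − σL/E = 3.028 − 0.4632 = 2.564 mm.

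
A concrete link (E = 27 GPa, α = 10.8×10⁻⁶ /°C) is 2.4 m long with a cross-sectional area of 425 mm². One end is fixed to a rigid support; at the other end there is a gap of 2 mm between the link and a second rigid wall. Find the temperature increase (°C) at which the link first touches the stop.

The gap closes when αΔT L = 2 mm, since the link is still unstressed at that instant.
ΔT = 2 / (10.8×10⁻⁶ × 2400) = 77.16 °C.

ΔT ≈ 77.2 °C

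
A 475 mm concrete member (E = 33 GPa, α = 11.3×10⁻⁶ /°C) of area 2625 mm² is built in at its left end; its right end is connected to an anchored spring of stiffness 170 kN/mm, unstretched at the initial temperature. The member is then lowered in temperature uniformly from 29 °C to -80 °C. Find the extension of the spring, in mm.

δ ≈ 0.303 mm

The unrestrained thermal change is αΔT L = 11.3×10⁻⁶ × 109 × 475 = 0.5851 mm.
With a force P in the spring, the elastic change of the member is PL/(AE) and that of the spring is P/k; compatibility requires their sum to equal δ_free.
P [ L/(AE) + 1/k ] = δ_free → P [ 475/(2625×33×10³) + 1/(170×10³) ] = 0.5851.
P = 0.5851 / 1.137×10⁻⁵ = 51480 N.
Spring extension = P/k = 51480/(170×10³) = 0.3028 mm.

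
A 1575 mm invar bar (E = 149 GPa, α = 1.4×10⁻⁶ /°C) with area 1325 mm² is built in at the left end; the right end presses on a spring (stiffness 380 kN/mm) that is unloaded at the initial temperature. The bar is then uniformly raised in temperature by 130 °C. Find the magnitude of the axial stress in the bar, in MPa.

σ ≈ 20.4 MPa (compressive)

The unrestrained thermal change is αΔT L = 1.4×10⁻⁶ × 130 × 1575 = 0.2866 mm.
With a force P in the spring, the elastic change of the bar is PL/(AE) and that of the spring is P/k; compatibility requires their sum to equal δ_free.
P [ L/(AE) + 1/k ] = δ_free → P [ 1575/(1325×149×10³) + 1/(380×10³) ] = 0.2866.
P = 0.2866 / 1.061×10⁻⁵ = 27020 N.
σ = P/A = 27020/1325 = 20.39 MPa.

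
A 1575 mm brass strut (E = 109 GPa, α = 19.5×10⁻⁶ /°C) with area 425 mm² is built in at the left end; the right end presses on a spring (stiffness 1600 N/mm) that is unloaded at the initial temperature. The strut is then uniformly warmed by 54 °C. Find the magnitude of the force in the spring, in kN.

P ≈ 2.52 kN

If the spring were absent the strut would lengthen by αΔT L = 19.5×10⁻⁶ × 54 × 1575 = 1.658 mm.
With a force P in the spring, the elastic change of the strut is PL/(AE) and that of the spring is P/k; compatibility requires their sum to equal δ_free.
P [ L/(AE) + 1/k ] = δ_free → P [ 1575/(425×109×10³) + 1/(1600) ] = 1.658.
P = 1.658 / 0.000659 = 2517 N.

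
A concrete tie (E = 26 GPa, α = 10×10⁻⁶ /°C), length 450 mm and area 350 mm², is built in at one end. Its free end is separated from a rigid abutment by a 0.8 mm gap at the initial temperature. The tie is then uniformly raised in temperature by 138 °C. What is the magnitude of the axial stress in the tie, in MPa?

Unrestrained expansion: δ_free = αΔT L = 10×10⁻⁶ × 138 × 450 = 0.621 mm.
Since δ_free = 0.621 mm is less than the 0.8 mm gap, the tie never touches the wall. No axial force develops.

σ ≈ 0 MPa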